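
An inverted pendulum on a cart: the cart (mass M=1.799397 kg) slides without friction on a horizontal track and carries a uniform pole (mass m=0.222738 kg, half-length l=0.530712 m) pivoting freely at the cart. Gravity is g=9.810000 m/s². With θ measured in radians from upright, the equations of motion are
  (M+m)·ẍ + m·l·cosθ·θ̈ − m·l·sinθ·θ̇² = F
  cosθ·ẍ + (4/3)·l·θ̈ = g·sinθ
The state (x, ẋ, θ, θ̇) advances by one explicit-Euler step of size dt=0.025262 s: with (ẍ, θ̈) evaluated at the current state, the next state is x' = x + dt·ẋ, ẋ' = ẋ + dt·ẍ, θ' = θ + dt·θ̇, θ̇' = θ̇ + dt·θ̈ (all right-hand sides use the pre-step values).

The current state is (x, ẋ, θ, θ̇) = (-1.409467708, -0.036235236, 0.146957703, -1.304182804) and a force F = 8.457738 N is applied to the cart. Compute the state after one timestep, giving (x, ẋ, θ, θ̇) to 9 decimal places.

(-1.410383083, 0.075891795, 0.114011437, -1.409650013)

sinθ=0.146429310, cosθ=0.989221137
temp = (F + m·l·θ̇²·sinθ)/(M+m) = (8.457738 + 0.029441381)/2.022135 = 4.197137867
θ̈ = (g·sinθ − cosθ·temp)/(l·(4/3 − m·cos²θ/(M+m))) = -4.174935052
ẍ = temp − m·l·θ̈·cosθ/(M+m) = 4.438565062
Euler: x'=-1.409467708+0.025262·-0.036235236=-1.410383083, ẋ'=-0.036235236+0.025262·4.438565062=0.075891795
       θ'=0.146957703+0.025262·-1.304182804=0.114011437, θ̇'=-1.304182804+0.025262·-4.174935052=-1.409650013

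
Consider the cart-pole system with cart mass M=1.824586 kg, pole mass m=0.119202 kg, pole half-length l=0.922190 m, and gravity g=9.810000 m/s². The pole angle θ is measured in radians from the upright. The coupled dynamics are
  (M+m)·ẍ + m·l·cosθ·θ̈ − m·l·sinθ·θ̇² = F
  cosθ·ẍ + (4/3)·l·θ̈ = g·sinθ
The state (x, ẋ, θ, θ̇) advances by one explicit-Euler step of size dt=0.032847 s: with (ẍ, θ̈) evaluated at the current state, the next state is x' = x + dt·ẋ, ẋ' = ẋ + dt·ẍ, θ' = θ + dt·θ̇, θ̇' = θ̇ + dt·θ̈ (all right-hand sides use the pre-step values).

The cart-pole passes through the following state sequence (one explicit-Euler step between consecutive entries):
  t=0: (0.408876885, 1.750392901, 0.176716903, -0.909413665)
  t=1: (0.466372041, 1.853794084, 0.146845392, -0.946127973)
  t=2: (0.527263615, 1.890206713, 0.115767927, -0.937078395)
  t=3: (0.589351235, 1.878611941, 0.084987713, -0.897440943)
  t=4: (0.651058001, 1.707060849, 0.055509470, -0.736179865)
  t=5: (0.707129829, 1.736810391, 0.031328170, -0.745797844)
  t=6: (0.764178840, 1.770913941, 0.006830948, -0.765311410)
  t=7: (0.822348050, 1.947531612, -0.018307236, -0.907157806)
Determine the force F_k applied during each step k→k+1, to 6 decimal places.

F_0 = 5.982037 N
F_1 = 2.170353 N
F_2 = -0.565530 N
F_3 = -9.621666 N
F_4 = 1.725046 N
F_5 = 1.950959 N
F_6 = 9.976573 N

step 0→1:
  ẍ = (ẋ'−ẋ)/dt = (1.853794084−1.750392901)/0.032847 = 3.147964
  θ̈ = (θ̇'−θ̇)/dt = (-0.946127973−-0.909413665)/0.032847 = -1.117737
  sinθ=0.175799, cosθ=0.984426
  F = (M+m)·ẍ + m·l·cosθ·θ̈ − m·l·sinθ·θ̇² = 6.118975 + -0.120956 − 0.015982 = 5.982037
step 1→2:
  ẍ = (ẋ'−ẋ)/dt = (1.890206713−1.853794084)/0.032847 = 1.108553
  θ̈ = (θ̇'−θ̇)/dt = (-0.937078395−-0.946127973)/0.032847 = 0.275507
  sinθ=0.146318, cosθ=0.989238
  F = (M+m)·ẍ + m·l·cosθ·θ̈ − m·l·sinθ·θ̇² = 2.154791 + 0.029960 − 0.014398 = 2.170353
step 2→3:
  ẍ = (ẋ'−ẋ)/dt = (1.878611941−1.890206713)/0.032847 = -0.352993
  θ̈ = (θ̇'−θ̇)/dt = (-0.897440943−-0.937078395)/0.032847 = 1.206730
  sinθ=0.115510, cosθ=0.993306
  F = (M+m)·ẍ + m·l·cosθ·θ̈ − m·l·sinθ·θ̇² = -0.686144 + 0.131764 − 0.011150 = -0.565530
step 3→4:
  ẍ = (ẋ'−ẋ)/dt = (1.707060849−1.878611941)/0.032847 = -5.222732
  θ̈ = (θ̇'−θ̇)/dt = (-0.736179865−-0.897440943)/0.032847 = 4.909461
  sinθ=0.084885, cosθ=0.996391
  F = (M+m)·ẍ + m·l·cosθ·θ̈ − m·l·sinθ·θ̇² = -10.151885 + 0.537734 − 0.007515 = -9.621666
step 4→5:
  ẍ = (ẋ'−ẋ)/dt = (1.736810391−1.707060849)/0.032847 = 0.905700
  θ̈ = (θ̇'−θ̇)/dt = (-0.745797844−-0.736179865)/0.032847 = -0.292812
  sinθ=0.055481, cosθ=0.998460
  F = (M+m)·ẍ + m·l·cosθ·θ̈ − m·l·sinθ·θ̇² = 1.760490 + -0.032138 − 0.003305 = 1.725046
step 5→6:
  ẍ = (ẋ'−ẋ)/dt = (1.770913941−1.736810391)/0.032847 = 1.038255
  θ̈ = (θ̇'−θ̇)/dt = (-0.765311410−-0.745797844)/0.032847 = -0.594075
  sinθ=0.031323, cosθ=0.999509
  F = (M+m)·ẍ + m·l·cosθ·θ̈ − m·l·sinθ·θ̇² = 2.018147 + -0.065273 − 0.001915 = 1.950959
step 6→7:
  ẍ = (ẋ'−ẋ)/dt = (1.947531612−1.770913941)/0.032847 = 5.376980
  θ̈ = (θ̇'−θ̇)/dt = (-0.907157806−-0.765311410)/0.032847 = -4.318397
  sinθ=0.006831, cosθ=0.999977
  F = (M+m)·ẍ + m·l·cosθ·θ̈ − m·l·sinθ·θ̇² = 10.451710 + -0.474697 − 0.000440 = 9.976573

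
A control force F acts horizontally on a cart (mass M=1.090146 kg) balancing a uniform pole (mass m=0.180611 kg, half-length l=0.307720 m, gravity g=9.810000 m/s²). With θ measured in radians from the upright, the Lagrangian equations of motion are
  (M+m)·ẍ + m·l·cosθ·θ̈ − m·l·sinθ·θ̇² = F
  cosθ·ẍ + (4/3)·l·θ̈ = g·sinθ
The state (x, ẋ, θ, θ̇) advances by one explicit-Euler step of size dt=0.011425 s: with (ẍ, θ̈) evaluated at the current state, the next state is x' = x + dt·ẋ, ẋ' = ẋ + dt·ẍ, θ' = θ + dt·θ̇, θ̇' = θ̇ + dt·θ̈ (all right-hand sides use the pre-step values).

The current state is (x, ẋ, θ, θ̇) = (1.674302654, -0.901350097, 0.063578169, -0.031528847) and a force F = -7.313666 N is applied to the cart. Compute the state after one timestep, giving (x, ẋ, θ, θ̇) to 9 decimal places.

sinθ=0.063535345, cosθ=0.997979589
temp = (F + m·l·θ̇²·sinθ)/(M+m) = (-7.313666 + 0.000003510)/1.270757 = -5.755358806
θ̈ = (g·sinθ − cosθ·temp)/(l·(4/3 − m·cos²θ/(M+m))) = 17.361388603
ẍ = temp − m·l·θ̈·cosθ/(M+m) = -6.513139484
Euler: x'=1.674302654+0.011425·-0.901350097=1.664004729, ẋ'=-0.901350097+0.011425·-6.513139484=-0.975762716
       θ'=0.063578169+0.011425·-0.031528847=0.063217952, θ̇'=-0.031528847+0.011425·17.361388603=0.166825018

(1.664004729, -0.975762716, 0.063217952, 0.166825018)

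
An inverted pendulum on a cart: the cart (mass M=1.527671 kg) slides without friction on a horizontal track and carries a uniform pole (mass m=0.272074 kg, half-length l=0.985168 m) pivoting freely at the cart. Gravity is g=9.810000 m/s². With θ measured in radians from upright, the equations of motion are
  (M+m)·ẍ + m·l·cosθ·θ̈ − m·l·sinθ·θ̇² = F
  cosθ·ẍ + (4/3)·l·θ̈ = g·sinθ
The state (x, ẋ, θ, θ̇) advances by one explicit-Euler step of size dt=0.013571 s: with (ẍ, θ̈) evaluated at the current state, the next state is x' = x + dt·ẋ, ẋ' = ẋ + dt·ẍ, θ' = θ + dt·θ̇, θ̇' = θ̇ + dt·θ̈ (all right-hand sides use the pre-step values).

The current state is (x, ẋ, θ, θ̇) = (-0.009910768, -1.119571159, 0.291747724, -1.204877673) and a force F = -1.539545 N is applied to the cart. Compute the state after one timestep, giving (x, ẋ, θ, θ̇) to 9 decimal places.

(-0.025104468, -1.136226440, 0.275396329, -1.163582461)

sinθ=0.287626533, cosθ=0.957742647
temp = (F + m·l·θ̇²·sinθ)/(M+m) = (-1.539545 + 0.111921159)/1.799745 = -0.793236731
θ̈ = (g·sinθ − cosθ·temp)/(l·(4/3 − m·cos²θ/(M+m))) = 3.042901153
ẍ = temp − m·l·θ̈·cosθ/(M+m) = -1.227270014
Euler: x'=-0.009910768+0.013571·-1.119571159=-0.025104468, ẋ'=-1.119571159+0.013571·-1.227270014=-1.136226440
       θ'=0.291747724+0.013571·-1.204877673=0.275396329, θ̇'=-1.204877673+0.013571·3.042901153=-1.163582461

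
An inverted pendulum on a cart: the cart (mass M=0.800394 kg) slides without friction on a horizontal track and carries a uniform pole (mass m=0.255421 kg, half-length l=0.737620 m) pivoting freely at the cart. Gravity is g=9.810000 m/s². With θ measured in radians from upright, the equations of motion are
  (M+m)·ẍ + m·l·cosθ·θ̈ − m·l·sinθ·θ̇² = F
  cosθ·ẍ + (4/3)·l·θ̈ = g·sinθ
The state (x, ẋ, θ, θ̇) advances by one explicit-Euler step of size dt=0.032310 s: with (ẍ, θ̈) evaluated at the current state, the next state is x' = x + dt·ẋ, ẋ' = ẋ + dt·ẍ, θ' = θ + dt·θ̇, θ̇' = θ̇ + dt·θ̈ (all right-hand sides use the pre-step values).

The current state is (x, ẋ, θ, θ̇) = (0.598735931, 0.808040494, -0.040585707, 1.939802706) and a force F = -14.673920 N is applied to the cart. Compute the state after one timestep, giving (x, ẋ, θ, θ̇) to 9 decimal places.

(0.624843719, 0.261427653, 0.022089318, 2.482055648)

sinθ=-0.040574566, cosθ=0.999176513
temp = (F + m·l·θ̇²·sinθ)/(M+m) = (-14.673920 + -0.028764597)/1.055815 = -13.925436366
θ̈ = (g·sinθ − cosθ·temp)/(l·(4/3 − m·cos²θ/(M+m))) = 16.782820872
ẍ = temp − m·l·θ̈·cosθ/(M+m) = -16.917760484
Euler: x'=0.598735931+0.032310·0.808040494=0.624843719, ẋ'=0.808040494+0.032310·-16.917760484=0.261427653
       θ'=-0.040585707+0.032310·1.939802706=0.022089318, θ̇'=1.939802706+0.032310·16.782820872=2.482055648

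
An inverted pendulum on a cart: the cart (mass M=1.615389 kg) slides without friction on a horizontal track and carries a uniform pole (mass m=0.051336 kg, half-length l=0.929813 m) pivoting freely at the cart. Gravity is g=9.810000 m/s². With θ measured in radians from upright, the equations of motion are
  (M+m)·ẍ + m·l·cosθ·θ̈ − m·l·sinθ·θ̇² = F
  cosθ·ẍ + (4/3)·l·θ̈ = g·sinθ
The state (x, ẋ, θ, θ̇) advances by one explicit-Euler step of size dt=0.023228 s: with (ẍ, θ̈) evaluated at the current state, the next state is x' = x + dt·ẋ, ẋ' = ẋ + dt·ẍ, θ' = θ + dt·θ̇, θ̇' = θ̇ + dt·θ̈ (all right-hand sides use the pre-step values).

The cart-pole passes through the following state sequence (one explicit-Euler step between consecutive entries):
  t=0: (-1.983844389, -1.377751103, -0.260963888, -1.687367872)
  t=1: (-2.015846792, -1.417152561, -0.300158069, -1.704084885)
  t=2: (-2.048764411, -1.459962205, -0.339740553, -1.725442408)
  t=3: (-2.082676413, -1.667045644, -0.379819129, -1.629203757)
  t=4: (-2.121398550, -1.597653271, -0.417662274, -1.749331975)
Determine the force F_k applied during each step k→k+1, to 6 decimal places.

F_0 = -2.825376 N
F_1 = -3.072749 N
F_2 = -14.625451 N
F_3 = 4.796956 N

step 0→1:
  ẍ = (ẋ'−ẋ)/dt = (-1.417152561−-1.377751103)/0.023228 = -1.696291
  θ̈ = (θ̇'−θ̇)/dt = (-1.704084885−-1.687367872)/0.023228 = -0.719692
  sinθ=-0.258012, cosθ=0.966142
  F = (M+m)·ẍ + m·l·cosθ·θ̈ − m·l·sinθ·θ̇² = -2.827251 + -0.033190 − -0.035065 = -2.825376
step 1→2:
  ẍ = (ẋ'−ẋ)/dt = (-1.459962205−-1.417152561)/0.023228 = -1.843019
  θ̈ = (θ̇'−θ̇)/dt = (-1.725442408−-1.704084885)/0.023228 = -0.919473
  sinθ=-0.295671, cosθ=0.955290
  F = (M+m)·ẍ + m·l·cosθ·θ̈ − m·l·sinθ·θ̇² = -3.071806 + -0.041927 − -0.040984 = -3.072749
step 2→3:
  ẍ = (ẋ'−ẋ)/dt = (-1.667045644−-1.459962205)/0.023228 = -8.915251
  θ̈ = (θ̇'−θ̇)/dt = (-1.629203757−-1.725442408)/0.023228 = 4.143217
  sinθ=-0.333242, cosθ=0.942841
  F = (M+m)·ẍ + m·l·cosθ·θ̈ − m·l·sinθ·θ̇² = -14.859271 + 0.186464 − -0.047356 = -14.625451
step 3→4:
  ẍ = (ẋ'−ẋ)/dt = (-1.597653271−-1.667045644)/0.023228 = 2.987445
  θ̈ = (θ̇'−θ̇)/dt = (-1.749331975−-1.629203757)/0.023228 = -5.171699
  sinθ=-0.370752, cosθ=0.928732
  F = (M+m)·ẍ + m·l·cosθ·θ̈ − m·l·sinθ·θ̇² = 4.979249 + -0.229267 − -0.046973 = 4.796956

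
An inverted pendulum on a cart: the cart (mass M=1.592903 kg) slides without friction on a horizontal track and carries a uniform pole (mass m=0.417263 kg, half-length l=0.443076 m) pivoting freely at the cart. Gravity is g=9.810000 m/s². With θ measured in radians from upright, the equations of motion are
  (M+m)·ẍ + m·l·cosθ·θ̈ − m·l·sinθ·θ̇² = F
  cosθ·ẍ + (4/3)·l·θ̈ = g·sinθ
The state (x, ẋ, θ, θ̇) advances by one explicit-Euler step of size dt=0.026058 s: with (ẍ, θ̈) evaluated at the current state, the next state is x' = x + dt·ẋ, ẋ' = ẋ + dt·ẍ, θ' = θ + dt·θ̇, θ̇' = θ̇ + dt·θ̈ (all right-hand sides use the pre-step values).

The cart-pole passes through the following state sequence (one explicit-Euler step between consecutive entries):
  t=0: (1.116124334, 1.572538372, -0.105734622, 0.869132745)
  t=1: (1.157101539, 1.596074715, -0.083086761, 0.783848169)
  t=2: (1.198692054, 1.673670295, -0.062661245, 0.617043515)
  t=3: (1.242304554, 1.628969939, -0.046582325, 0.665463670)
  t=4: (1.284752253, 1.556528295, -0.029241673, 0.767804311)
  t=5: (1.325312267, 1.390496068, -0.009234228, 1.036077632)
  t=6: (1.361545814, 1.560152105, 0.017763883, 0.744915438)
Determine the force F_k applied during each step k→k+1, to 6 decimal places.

step 0→1:
  ẍ = (ẋ'−ẋ)/dt = (1.596074715−1.572538372)/0.026058 = 0.903229
  θ̈ = (θ̇'−θ̇)/dt = (0.783848169−0.869132745)/0.026058 = -3.272875
  sinθ=-0.105538, cosθ=0.994415
  F = (M+m)·ẍ + m·l·cosθ·θ̈ − m·l·sinθ·θ̇² = 1.815640 + -0.601707 − -0.014739 = 1.228672
step 1→2:
  ẍ = (ẋ'−ẋ)/dt = (1.673670295−1.596074715)/0.026058 = 2.977803
  θ̈ = (θ̇'−θ̇)/dt = (0.617043515−0.783848169)/0.026058 = -6.401284
  sinθ=-0.082991, cosθ=0.996550
  F = (M+m)·ẍ + m·l·cosθ·θ̈ − m·l·sinθ·θ̇² = 5.985878 + -1.179382 − -0.009427 = 4.815923
step 2→3:
  ẍ = (ẋ'−ẋ)/dt = (1.628969939−1.673670295)/0.026058 = -1.715418
  θ̈ = (θ̇'−θ̇)/dt = (0.665463670−0.617043515)/0.026058 = 1.858169
  sinθ=-0.062620, cosθ=0.998037
  F = (M+m)·ẍ + m·l·cosθ·θ̈ − m·l·sinθ·θ̇² = -3.448274 + 0.342863 − -0.004408 = -3.101004
step 3→4:
  ẍ = (ẋ'−ẋ)/dt = (1.556528295−1.628969939)/0.026058 = -2.780015
  θ̈ = (θ̇'−θ̇)/dt = (0.767804311−0.665463670)/0.026058 = 3.927417
  sinθ=-0.046565, cosθ=0.998915
  F = (M+m)·ẍ + m·l·cosθ·θ̈ − m·l·sinθ·θ̇² = -5.588293 + 0.725310 − -0.003812 = -4.859170
step 4→5:
  ẍ = (ẋ'−ẋ)/dt = (1.390496068−1.556528295)/0.026058 = -6.371641
  θ̈ = (θ̇'−θ̇)/dt = (1.036077632−0.767804311)/0.026058 = 10.295238
  sinθ=-0.029238, cosθ=0.999572
  F = (M+m)·ẍ + m·l·cosθ·θ̈ − m·l·sinθ·θ̇² = -12.808057 + 1.902562 − -0.003187 = -10.902308
step 5→6:
  ẍ = (ẋ'−ẋ)/dt = (1.560152105−1.390496068)/0.026058 = 6.510708
  θ̈ = (θ̇'−θ̇)/dt = (0.744915438−1.036077632)/0.026058 = -11.173620
  sinθ=-0.009234, cosθ=0.999957
  F = (M+m)·ẍ + m·l·cosθ·θ̈ − m·l·sinθ·θ̇² = 13.087605 + -2.065682 − -0.001833 = 11.023755

F_0 = 1.228672 N
F_1 = 4.815923 N
F_2 = -3.101004 N
F_3 = -4.859170 N
F_4 = -10.902308 N
F_5 = 11.023755 N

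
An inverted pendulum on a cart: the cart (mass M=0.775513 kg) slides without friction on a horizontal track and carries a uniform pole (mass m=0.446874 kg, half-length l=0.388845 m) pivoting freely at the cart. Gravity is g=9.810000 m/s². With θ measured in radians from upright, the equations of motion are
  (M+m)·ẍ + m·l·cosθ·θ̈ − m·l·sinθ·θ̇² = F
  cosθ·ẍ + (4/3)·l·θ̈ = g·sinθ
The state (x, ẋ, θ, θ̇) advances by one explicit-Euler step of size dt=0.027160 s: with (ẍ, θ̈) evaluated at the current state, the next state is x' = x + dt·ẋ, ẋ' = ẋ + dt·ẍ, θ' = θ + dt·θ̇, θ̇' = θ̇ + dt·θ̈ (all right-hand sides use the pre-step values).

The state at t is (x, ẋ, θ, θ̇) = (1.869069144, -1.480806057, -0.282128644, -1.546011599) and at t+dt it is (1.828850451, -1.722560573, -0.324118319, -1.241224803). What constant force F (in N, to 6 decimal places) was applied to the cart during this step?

F = -8.892113 N

ẍ = (ẋ'−ẋ)/dt = (-1.722560573−-1.480806057)/0.027160 = -8.901124
θ̈ = (θ̇'−θ̇)/dt = (-1.241224803−-1.546011599)/0.027160 = 11.221900
sinθ=-0.278401, cosθ=0.960465
F = (M+m)·ẍ + m·l·cosθ·θ̈ − m·l·sinθ·θ̇² = -10.880618 + 1.872878 − -0.115627 = -8.892113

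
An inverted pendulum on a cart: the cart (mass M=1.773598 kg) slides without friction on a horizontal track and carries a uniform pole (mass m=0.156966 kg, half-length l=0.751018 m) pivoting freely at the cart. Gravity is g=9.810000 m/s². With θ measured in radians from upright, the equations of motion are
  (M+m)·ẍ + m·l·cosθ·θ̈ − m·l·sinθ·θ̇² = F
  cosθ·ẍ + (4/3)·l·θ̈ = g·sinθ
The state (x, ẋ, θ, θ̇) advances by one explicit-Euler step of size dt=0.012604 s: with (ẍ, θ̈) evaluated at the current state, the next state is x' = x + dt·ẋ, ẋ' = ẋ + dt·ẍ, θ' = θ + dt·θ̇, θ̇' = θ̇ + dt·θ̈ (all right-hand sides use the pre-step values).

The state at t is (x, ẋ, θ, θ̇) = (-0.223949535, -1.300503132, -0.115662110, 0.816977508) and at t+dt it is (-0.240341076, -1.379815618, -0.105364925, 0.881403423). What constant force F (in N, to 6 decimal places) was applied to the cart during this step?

ẍ = (ẋ'−ẋ)/dt = (-1.379815618−-1.300503132)/0.012604 = -6.292644
θ̈ = (θ̇'−θ̇)/dt = (0.881403423−0.816977508)/0.012604 = 5.111545
sinθ=-0.115404, cosθ=0.993319
F = (M+m)·ẍ + m·l·cosθ·θ̈ − m·l·sinθ·θ̇² = -12.148352 + 0.598545 − -0.009080 = -11.540727

F = -11.540727 N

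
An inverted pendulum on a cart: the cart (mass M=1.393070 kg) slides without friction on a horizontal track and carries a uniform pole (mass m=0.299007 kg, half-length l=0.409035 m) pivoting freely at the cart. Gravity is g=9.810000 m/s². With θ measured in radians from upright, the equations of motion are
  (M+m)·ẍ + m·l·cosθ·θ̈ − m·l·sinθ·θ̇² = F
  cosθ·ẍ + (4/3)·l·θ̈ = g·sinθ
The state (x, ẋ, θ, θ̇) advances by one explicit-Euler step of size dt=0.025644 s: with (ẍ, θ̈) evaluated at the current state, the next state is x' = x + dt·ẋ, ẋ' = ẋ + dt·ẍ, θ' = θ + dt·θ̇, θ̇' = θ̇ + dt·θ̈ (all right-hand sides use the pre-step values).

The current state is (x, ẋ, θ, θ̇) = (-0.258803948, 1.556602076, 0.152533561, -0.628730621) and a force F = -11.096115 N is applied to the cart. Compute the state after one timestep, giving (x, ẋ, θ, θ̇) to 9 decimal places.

sinθ=0.151942762, cosθ=0.988389294
temp = (F + m·l·θ̇²·sinθ)/(M+m) = (-11.096115 + 0.007346002)/1.692077 = -6.553347748
θ̈ = (g·sinθ − cosθ·temp)/(l·(4/3 − m·cos²θ/(M+m))) = 16.782544790
ẍ = temp − m·l·θ̈·cosθ/(M+m) = -7.752315637
Euler: x'=-0.258803948+0.025644·1.556602076=-0.218886444, ẋ'=1.556602076+0.025644·-7.752315637=1.357801694
       θ'=0.152533561+0.025644·-0.628730621=0.136410393, θ̇'=-0.628730621+0.025644·16.782544790=-0.198359042

(-0.218886444, 1.357801694, 0.136410393, -0.198359042)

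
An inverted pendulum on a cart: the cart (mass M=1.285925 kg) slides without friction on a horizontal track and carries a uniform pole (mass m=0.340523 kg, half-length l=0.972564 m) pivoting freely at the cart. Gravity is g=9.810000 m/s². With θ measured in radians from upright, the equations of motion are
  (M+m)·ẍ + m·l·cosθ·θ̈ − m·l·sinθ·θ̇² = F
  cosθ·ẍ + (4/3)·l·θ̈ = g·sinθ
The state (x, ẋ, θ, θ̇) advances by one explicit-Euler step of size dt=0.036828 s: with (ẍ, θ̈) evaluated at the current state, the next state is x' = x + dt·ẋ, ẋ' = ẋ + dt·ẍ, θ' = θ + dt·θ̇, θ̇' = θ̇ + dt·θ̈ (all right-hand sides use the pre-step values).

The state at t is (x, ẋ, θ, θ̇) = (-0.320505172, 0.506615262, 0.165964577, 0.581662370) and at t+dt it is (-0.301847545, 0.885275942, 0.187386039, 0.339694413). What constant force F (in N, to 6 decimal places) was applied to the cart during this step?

ẍ = (ẋ'−ẋ)/dt = (0.885275942−0.506615262)/0.036828 = 10.281869
θ̈ = (θ̇'−θ̇)/dt = (0.339694413−0.581662370)/0.036828 = -6.570217
sinθ=0.165204, cosθ=0.986259
F = (M+m)·ẍ + m·l·cosθ·θ̈ − m·l·sinθ·θ̇² = 16.722926 + -2.146029 − 0.018511 = 14.558386

F = 14.558386 N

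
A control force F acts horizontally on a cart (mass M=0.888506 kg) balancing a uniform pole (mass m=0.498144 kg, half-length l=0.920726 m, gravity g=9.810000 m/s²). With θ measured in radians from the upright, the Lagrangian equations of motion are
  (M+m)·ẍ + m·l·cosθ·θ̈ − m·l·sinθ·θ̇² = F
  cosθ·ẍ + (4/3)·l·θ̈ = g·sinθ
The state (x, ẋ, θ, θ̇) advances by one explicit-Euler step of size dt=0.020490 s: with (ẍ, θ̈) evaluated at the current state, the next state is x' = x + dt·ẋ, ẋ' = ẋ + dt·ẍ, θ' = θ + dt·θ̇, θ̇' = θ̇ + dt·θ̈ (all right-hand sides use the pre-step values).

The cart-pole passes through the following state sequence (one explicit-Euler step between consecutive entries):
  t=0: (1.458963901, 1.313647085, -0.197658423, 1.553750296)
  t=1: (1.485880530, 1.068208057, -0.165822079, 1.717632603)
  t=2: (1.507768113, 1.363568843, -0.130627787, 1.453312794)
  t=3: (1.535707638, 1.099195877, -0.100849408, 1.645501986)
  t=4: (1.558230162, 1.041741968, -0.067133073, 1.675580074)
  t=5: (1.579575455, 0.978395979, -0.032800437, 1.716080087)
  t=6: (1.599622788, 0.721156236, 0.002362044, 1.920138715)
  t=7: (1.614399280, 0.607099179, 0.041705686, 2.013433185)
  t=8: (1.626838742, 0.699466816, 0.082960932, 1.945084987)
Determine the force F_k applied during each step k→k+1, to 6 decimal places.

step 0→1:
  ẍ = (ẋ'−ẋ)/dt = (1.068208057−1.313647085)/0.020490 = -11.978479
  θ̈ = (θ̇'−θ̇)/dt = (1.717632603−1.553750296)/0.020490 = 7.998160
  sinθ=-0.196374, cosθ=0.980529
  F = (M+m)·ẍ + m·l·cosθ·θ̈ − m·l·sinθ·θ̇² = -16.609957 + 3.596962 − -0.217436 = -12.795559
step 1→2:
  ẍ = (ẋ'−ẋ)/dt = (1.363568843−1.068208057)/0.020490 = 14.414875
  θ̈ = (θ̇'−θ̇)/dt = (1.453312794−1.717632603)/0.020490 = -12.899942
  sinθ=-0.165063, cosθ=0.986283
  F = (M+m)·ẍ + m·l·cosθ·θ̈ − m·l·sinθ·θ̇² = 19.988386 + -5.835453 − -0.223355 = 14.376288
step 2→3:
  ẍ = (ẋ'−ẋ)/dt = (1.099195877−1.363568843)/0.020490 = -12.902536
  θ̈ = (θ̇'−θ̇)/dt = (1.645501986−1.453312794)/0.020490 = 9.379658
  sinθ=-0.130257, cosθ=0.991480
  F = (M+m)·ẍ + m·l·cosθ·θ̈ − m·l·sinθ·θ̇² = -17.891302 + 4.265367 − -0.126184 = -13.499751
step 3→4:
  ẍ = (ẋ'−ẋ)/dt = (1.041741968−1.099195877)/0.020490 = -2.803998
  θ̈ = (θ̇'−θ̇)/dt = (1.675580074−1.645501986)/0.020490 = 1.467940
  sinθ=-0.100679, cosθ=0.994919
  F = (M+m)·ẍ + m·l·cosθ·θ̈ − m·l·sinθ·θ̇² = -3.888163 + 0.669856 − -0.125031 = -3.093276
step 4→5:
  ẍ = (ẋ'−ẋ)/dt = (0.978395979−1.041741968)/0.020490 = -3.091556
  θ̈ = (θ̇'−θ̇)/dt = (1.716080087−1.675580074)/0.020490 = 1.976575
  sinθ=-0.067083, cosθ=0.997747
  F = (M+m)·ẍ + m·l·cosθ·θ̈ − m·l·sinθ·θ̇² = -4.286907 + 0.904522 − -0.086383 = -3.296002
step 5→6:
  ẍ = (ẋ'−ẋ)/dt = (0.721156236−0.978395979)/0.020490 = -12.554404
  θ̈ = (θ̇'−θ̇)/dt = (1.920138715−1.716080087)/0.020490 = 9.958937
  sinθ=-0.032795, cosθ=0.999462
  F = (M+m)·ẍ + m·l·cosθ·θ̈ − m·l·sinθ·θ̇² = -17.408565 + 4.565251 − -0.044296 = -12.799018
step 6→7:
  ẍ = (ẋ'−ẋ)/dt = (0.607099179−0.721156236)/0.020490 = -5.566474
  θ̈ = (θ̇'−θ̇)/dt = (2.013433185−1.920138715)/0.020490 = 4.553171
  sinθ=0.002362, cosθ=0.999997
  F = (M+m)·ẍ + m·l·cosθ·θ̈ − m·l·sinθ·θ̇² = -7.718752 + 2.088325 − 0.003994 = -5.634421
step 7→8:
  ẍ = (ẋ'−ẋ)/dt = (0.699466816−0.607099179)/0.020490 = 4.507937
  θ̈ = (θ̇'−θ̇)/dt = (1.945084987−2.013433185)/0.020490 = -3.335686
  sinθ=0.041694, cosθ=0.999130
  F = (M+m)·ẍ + m·l·cosθ·θ̈ − m·l·sinθ·θ̇² = 6.250931 + -1.528596 − 0.077523 = 4.644813

F_0 = -12.795559 N
F_1 = 14.376288 N
F_2 = -13.499751 N
F_3 = -3.093276 N
F_4 = -3.296002 N
F_5 = -12.799018 N
F_6 = -5.634421 N
F_7 = 4.644813 N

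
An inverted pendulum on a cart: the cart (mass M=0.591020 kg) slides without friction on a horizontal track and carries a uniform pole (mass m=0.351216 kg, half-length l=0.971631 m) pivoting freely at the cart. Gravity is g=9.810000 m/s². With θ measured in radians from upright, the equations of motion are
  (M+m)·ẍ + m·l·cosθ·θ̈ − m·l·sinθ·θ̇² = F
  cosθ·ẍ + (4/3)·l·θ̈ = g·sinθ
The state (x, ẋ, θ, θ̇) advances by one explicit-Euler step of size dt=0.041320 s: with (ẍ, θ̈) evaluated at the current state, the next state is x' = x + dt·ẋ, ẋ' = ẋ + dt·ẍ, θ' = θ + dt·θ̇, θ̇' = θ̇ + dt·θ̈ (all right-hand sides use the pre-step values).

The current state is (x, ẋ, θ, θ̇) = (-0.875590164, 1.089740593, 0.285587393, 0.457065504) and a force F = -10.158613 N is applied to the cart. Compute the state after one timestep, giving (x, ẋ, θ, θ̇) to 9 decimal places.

(-0.830562083, 0.449799490, 0.304473340, 1.019174397)

sinθ=0.281721101, cosθ=0.959496337
temp = (F + m·l·θ̇²·sinθ)/(M+m) = (-10.158613 + 0.020084079)/0.942236 = -10.760073825
θ̈ = (g·sinθ − cosθ·temp)/(l·(4/3 − m·cos²θ/(M+m))) = 13.603797015
ẍ = temp − m·l·θ̈·cosθ/(M+m) = -15.487441987
Euler: x'=-0.875590164+0.041320·1.089740593=-0.830562083, ẋ'=1.089740593+0.041320·-15.487441987=0.449799490
       θ'=0.285587393+0.041320·0.457065504=0.304473340, θ̇'=0.457065504+0.041320·13.603797015=1.019174397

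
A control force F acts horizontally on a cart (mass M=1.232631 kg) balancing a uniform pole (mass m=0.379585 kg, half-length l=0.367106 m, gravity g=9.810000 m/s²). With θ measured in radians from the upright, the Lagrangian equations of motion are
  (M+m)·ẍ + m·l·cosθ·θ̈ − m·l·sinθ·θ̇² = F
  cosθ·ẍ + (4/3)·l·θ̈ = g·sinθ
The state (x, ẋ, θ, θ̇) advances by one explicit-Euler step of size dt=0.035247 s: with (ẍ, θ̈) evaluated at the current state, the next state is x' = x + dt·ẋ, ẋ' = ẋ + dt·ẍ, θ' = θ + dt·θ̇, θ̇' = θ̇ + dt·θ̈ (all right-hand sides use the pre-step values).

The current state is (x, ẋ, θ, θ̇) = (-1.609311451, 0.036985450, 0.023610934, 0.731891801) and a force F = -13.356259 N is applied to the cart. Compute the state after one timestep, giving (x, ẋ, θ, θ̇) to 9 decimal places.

sinθ=0.023608740, cosθ=0.999721275
temp = (F + m·l·θ̇²·sinθ)/(M+m) = (-13.356259 + 0.001762248)/1.612216 = -8.283317342
θ̈ = (g·sinθ − cosθ·temp)/(l·(4/3 − m·cos²θ/(M+m))) = 21.118370674
ẍ = temp − m·l·θ̈·cosθ/(M+m) = -10.108123092
Euler: x'=-1.609311451+0.035247·0.036985450=-1.608007825, ẋ'=0.036985450+0.035247·-10.108123092=-0.319295565
       θ'=0.023610934+0.035247·0.731891801=0.049407924, θ̇'=0.731891801+0.035247·21.118370674=1.476251012

(-1.608007825, -0.319295565, 0.049407924, 1.476251012)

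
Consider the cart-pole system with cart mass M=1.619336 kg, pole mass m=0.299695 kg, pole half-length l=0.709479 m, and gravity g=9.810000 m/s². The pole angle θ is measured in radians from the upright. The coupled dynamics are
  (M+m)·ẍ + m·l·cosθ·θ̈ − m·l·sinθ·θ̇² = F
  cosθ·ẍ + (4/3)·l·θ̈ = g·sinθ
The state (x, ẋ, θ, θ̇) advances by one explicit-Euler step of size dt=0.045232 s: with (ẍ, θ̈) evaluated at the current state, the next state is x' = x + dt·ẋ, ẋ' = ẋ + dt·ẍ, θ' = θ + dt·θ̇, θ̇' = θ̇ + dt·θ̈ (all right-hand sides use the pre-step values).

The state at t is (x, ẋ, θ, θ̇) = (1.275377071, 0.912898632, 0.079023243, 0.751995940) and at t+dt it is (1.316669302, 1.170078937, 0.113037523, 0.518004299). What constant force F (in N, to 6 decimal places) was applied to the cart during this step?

ẍ = (ẋ'−ẋ)/dt = (1.170078937−0.912898632)/0.045232 = 5.685804
θ̈ = (θ̇'−θ̇)/dt = (0.518004299−0.751995940)/0.045232 = -5.173144
sinθ=0.078941, cosθ=0.996879
F = (M+m)·ẍ + m·l·cosθ·θ̈ − m·l·sinθ·θ̇² = 10.911235 + -1.096519 − 0.009492 = 9.805224

F = 9.805224 N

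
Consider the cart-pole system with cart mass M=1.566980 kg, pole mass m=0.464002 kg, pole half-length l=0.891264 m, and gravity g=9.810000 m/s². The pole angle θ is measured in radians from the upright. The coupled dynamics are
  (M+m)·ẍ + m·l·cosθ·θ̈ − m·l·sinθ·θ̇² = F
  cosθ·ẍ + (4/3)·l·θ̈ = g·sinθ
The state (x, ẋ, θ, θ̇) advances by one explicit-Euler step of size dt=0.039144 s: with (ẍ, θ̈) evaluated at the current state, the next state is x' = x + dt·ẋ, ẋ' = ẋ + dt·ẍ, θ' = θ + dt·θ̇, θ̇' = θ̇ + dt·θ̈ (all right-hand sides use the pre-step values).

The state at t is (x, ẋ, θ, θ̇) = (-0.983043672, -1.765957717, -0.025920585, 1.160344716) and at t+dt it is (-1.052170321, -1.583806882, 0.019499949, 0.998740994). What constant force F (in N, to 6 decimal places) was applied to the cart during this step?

F = 7.758570 N

ẍ = (ẋ'−ẋ)/dt = (-1.583806882−-1.765957717)/0.039144 = 4.653353
θ̈ = (θ̇'−θ̇)/dt = (0.998740994−1.160344716)/0.039144 = -4.128442
sinθ=-0.025918, cosθ=0.999664
F = (M+m)·ẍ + m·l·cosθ·θ̈ − m·l·sinθ·θ̇² = 9.450875 + -1.706736 − -0.014431 = 7.758570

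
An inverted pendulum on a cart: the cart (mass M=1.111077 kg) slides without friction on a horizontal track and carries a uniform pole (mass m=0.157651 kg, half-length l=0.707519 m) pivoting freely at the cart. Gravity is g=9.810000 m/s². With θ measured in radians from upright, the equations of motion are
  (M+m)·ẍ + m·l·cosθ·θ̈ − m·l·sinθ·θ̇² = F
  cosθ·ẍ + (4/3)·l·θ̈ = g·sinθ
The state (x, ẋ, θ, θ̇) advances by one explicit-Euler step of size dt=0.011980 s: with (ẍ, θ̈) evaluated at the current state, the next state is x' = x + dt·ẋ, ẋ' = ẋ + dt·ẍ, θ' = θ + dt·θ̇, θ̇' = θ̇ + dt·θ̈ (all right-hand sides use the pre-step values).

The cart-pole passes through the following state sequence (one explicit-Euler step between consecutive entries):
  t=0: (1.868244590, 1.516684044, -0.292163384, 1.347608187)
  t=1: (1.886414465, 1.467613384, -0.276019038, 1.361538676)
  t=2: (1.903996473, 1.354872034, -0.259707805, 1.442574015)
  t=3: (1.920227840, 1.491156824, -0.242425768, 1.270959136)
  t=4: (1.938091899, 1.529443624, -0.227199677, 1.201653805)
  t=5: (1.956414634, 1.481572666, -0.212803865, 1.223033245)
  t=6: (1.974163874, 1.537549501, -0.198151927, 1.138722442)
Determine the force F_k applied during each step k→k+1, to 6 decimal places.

F_0 = -5.014223 N
F_1 = -11.157461 N
F_2 = 12.948435 N
F_3 = 3.471566 N
F_4 = -4.839499 N
F_5 = 5.196122 N

step 0→1:
  ẍ = (ẋ'−ẋ)/dt = (1.467613384−1.516684044)/0.011980 = -4.096048
  θ̈ = (θ̇'−θ̇)/dt = (1.361538676−1.347608187)/0.011980 = 1.162812
  sinθ=-0.288025, cosθ=0.957623
  F = (M+m)·ẍ + m·l·cosθ·θ̈ − m·l·sinθ·θ̇² = -5.196771 + 0.124205 − -0.058343 = -5.014223
step 1→2:
  ẍ = (ẋ'−ẋ)/dt = (1.354872034−1.467613384)/0.011980 = -9.410797
  θ̈ = (θ̇'−θ̇)/dt = (1.442574015−1.361538676)/0.011980 = 6.764219
  sinθ=-0.272528, cosθ=0.962148
  F = (M+m)·ẍ + m·l·cosθ·θ̈ − m·l·sinθ·θ̇² = -11.939742 + 0.725929 − -0.056351 = -11.157461
step 2→3:
  ẍ = (ẋ'−ẋ)/dt = (1.491156824−1.354872034)/0.011980 = 11.376026
  θ̈ = (θ̇'−θ̇)/dt = (1.270959136−1.442574015)/0.011980 = -14.325115
  sinθ=-0.256798, cosθ=0.966465
  F = (M+m)·ẍ + m·l·cosθ·θ̈ − m·l·sinθ·θ̇² = 14.433083 + -1.544255 − -0.059608 = 12.948435
step 3→4:
  ẍ = (ẋ'−ẋ)/dt = (1.529443624−1.491156824)/0.011980 = 3.195893
  θ̈ = (θ̇'−θ̇)/dt = (1.201653805−1.270959136)/0.011980 = -5.785086
  sinθ=-0.240058, cosθ=0.970759
  F = (M+m)·ẍ + m·l·cosθ·θ̈ − m·l·sinθ·θ̇² = 4.054719 + -0.626406 − -0.043253 = 3.471566
step 4→5:
  ẍ = (ẋ'−ẋ)/dt = (1.481572666−1.529443624)/0.011980 = -3.995906
  θ̈ = (θ̇'−θ̇)/dt = (1.223033245−1.201653805)/0.011980 = 1.784594
  sinθ=-0.225250, cosθ=0.974301
  F = (M+m)·ẍ + m·l·cosθ·θ̈ − m·l·sinθ·θ̇² = -5.069718 + 0.193940 − -0.036279 = -4.839499
step 5→6:
  ẍ = (ẋ'−ẋ)/dt = (1.537549501−1.481572666)/0.011980 = 4.672524
  θ̈ = (θ̇'−θ̇)/dt = (1.138722442−1.223033245)/0.011980 = -7.037630
  sinθ=-0.211201, cosθ=0.977443
  F = (M+m)·ẍ + m·l·cosθ·θ̈ − m·l·sinθ·θ̇² = 5.928162 + -0.767278 − -0.035238 = 5.196122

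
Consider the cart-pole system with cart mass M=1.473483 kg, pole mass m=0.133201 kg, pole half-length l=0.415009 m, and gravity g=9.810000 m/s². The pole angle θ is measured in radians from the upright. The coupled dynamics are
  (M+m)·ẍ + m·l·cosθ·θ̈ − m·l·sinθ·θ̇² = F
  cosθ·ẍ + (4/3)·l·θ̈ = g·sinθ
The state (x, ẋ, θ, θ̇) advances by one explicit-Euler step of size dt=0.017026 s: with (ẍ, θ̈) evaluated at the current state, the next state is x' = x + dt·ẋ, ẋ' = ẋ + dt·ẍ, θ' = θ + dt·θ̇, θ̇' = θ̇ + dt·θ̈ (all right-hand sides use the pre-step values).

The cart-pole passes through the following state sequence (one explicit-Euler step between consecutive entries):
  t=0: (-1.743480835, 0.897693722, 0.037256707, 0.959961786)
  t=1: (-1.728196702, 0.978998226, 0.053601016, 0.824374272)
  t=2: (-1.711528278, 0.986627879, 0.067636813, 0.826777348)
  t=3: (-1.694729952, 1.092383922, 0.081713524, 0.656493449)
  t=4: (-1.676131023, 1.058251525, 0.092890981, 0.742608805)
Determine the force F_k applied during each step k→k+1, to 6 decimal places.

step 0→1:
  ẍ = (ẋ'−ẋ)/dt = (0.978998226−0.897693722)/0.017026 = 4.775314
  θ̈ = (θ̇'−θ̇)/dt = (0.824374272−0.959961786)/0.017026 = -7.963557
  sinθ=0.037248, cosθ=0.999306
  F = (M+m)·ẍ + m·l·cosθ·θ̈ − m·l·sinθ·θ̇² = 7.672421 + -0.439917 − 0.001897 = 7.230607
step 1→2:
  ẍ = (ẋ'−ẋ)/dt = (0.986627879−0.978998226)/0.017026 = 0.448118
  θ̈ = (θ̇'−θ̇)/dt = (0.826777348−0.824374272)/0.017026 = 0.141142
  sinθ=0.053575, cosθ=0.998564
  F = (M+m)·ẍ + m·l·cosθ·θ̈ − m·l·sinθ·θ̇² = 0.719984 + 0.007791 − 0.002013 = 0.725762
step 2→3:
  ẍ = (ẋ'−ẋ)/dt = (1.092383922−0.986627879)/0.017026 = 6.211444
  θ̈ = (θ̇'−θ̇)/dt = (0.656493449−0.826777348)/0.017026 = -10.001404
  sinθ=0.067585, cosθ=0.997714
  F = (M+m)·ẍ + m·l·cosθ·θ̈ − m·l·sinθ·θ̇² = 9.979827 + -0.551610 − 0.002554 = 9.425664
step 3→4:
  ẍ = (ẋ'−ẋ)/dt = (1.058251525−1.092383922)/0.017026 = -2.004722
  θ̈ = (θ̇'−θ̇)/dt = (0.742608805−0.656493449)/0.017026 = 5.057874
  sinθ=0.081623, cosθ=0.996663
  F = (M+m)·ẍ + m·l·cosθ·θ̈ − m·l·sinθ·θ̇² = -3.220955 + 0.278664 − 0.001945 = -2.944235

F_0 = 7.230607 N
F_1 = 0.725762 N
F_2 = 9.425664 N
F_3 = -2.944235 N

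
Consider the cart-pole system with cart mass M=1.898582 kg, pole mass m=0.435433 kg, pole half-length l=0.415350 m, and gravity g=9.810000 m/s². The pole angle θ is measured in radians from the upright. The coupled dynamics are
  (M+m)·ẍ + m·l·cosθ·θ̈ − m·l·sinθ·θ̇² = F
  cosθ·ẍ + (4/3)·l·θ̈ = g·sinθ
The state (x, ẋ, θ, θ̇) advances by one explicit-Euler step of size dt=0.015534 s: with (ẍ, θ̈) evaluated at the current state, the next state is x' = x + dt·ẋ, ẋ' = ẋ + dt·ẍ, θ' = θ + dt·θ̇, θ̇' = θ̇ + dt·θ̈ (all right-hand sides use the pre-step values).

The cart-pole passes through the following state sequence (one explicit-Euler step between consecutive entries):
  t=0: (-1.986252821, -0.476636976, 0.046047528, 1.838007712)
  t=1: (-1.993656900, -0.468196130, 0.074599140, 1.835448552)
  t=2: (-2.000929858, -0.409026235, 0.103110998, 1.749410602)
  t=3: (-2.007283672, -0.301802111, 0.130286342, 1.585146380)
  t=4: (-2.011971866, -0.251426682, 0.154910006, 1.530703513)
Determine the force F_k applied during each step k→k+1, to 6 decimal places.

F_0 = 1.210366 N
F_1 = 7.846062 N
F_2 = 14.151356 N
F_3 = 6.881483 N

step 0→1:
  ẍ = (ẋ'−ẋ)/dt = (-0.468196130−-0.476636976)/0.015534 = 0.543379
  θ̈ = (θ̇'−θ̇)/dt = (1.835448552−1.838007712)/0.015534 = -0.164746
  sinθ=0.046031, cosθ=0.998940
  F = (M+m)·ẍ + m·l·cosθ·θ̈ − m·l·sinθ·θ̇² = 1.268254 + -0.029764 − 0.028124 = 1.210366
step 1→2:
  ẍ = (ẋ'−ẋ)/dt = (-0.409026235−-0.468196130)/0.015534 = 3.809057
  θ̈ = (θ̇'−θ̇)/dt = (1.749410602−1.835448552)/0.015534 = -5.538686
  sinθ=0.074530, cosθ=0.997219
  F = (M+m)·ẍ + m·l·cosθ·θ̈ − m·l·sinθ·θ̇² = 8.890397 + -0.998925 − 0.045410 = 7.846062
step 2→3:
  ẍ = (ẋ'−ẋ)/dt = (-0.301802111−-0.409026235)/0.015534 = 6.902544
  θ̈ = (θ̇'−θ̇)/dt = (1.585146380−1.749410602)/0.015534 = -10.574496
  sinθ=0.102928, cosθ=0.994689
  F = (M+m)·ẍ + m·l·cosθ·θ̈ − m·l·sinθ·θ̇² = 16.110642 + -1.902315 − 0.056971 = 14.151356
step 3→4:
  ẍ = (ẋ'−ẋ)/dt = (-0.251426682−-0.301802111)/0.015534 = 3.242914
  θ̈ = (θ̇'−θ̇)/dt = (1.530703513−1.585146380)/0.015534 = -3.504755
  sinθ=0.129918, cosθ=0.991525
  F = (M+m)·ẍ + m·l·cosθ·θ̈ − m·l·sinθ·θ̇² = 7.569010 + -0.628488 − 0.059040 = 6.881483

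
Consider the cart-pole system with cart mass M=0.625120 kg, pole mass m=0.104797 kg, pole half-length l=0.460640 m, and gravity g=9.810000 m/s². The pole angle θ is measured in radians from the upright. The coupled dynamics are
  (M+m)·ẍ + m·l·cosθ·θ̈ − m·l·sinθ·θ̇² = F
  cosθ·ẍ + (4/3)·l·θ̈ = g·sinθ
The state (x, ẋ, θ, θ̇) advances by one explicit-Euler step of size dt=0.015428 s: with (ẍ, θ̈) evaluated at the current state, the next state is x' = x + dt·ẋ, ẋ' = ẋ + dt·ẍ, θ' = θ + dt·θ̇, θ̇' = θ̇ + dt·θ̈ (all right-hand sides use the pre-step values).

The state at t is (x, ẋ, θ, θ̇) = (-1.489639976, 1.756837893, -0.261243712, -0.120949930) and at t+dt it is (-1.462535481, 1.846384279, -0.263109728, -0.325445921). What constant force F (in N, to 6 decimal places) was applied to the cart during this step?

ẍ = (ẋ'−ẋ)/dt = (1.846384279−1.756837893)/0.015428 = 5.804147
θ̈ = (θ̇'−θ̇)/dt = (-0.325445921−-0.120949930)/0.015428 = -13.254861
sinθ=-0.258282, cosθ=0.966069
F = (M+m)·ẍ + m·l·cosθ·θ̈ − m·l·sinθ·θ̇² = 4.236546 + -0.618150 − -0.000182 = 3.618578

F = 3.618578 N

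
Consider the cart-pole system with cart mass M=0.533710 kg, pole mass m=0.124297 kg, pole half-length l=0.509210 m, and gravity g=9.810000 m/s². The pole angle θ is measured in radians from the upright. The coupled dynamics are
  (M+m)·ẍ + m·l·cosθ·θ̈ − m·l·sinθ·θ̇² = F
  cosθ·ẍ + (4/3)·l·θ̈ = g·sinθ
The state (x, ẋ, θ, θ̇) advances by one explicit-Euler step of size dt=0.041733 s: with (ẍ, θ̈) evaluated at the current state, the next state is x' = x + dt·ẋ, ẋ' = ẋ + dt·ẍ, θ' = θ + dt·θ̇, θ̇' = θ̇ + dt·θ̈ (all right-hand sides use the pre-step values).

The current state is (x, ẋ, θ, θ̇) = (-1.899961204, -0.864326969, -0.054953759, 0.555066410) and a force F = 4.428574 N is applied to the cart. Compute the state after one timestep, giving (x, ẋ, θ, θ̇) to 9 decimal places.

(-1.936032161, -0.533628851, -0.031789173, 0.035606329)

sinθ=-0.054926104, cosθ=0.998490422
temp = (F + m·l·θ̇²·sinθ)/(M+m) = (4.428574 + -0.001071091)/0.658007 = 6.728656244
θ̈ = (g·sinθ − cosθ·temp)/(l·(4/3 − m·cos²θ/(M+m))) = -12.447225957
ẍ = temp − m·l·θ̈·cosθ/(M+m) = 7.924139599
Euler: x'=-1.899961204+0.041733·-0.864326969=-1.936032161, ẋ'=-0.864326969+0.041733·7.924139599=-0.533628851
       θ'=-0.054953759+0.041733·0.555066410=-0.031789173, θ̇'=0.555066410+0.041733·-12.447225957=0.035606329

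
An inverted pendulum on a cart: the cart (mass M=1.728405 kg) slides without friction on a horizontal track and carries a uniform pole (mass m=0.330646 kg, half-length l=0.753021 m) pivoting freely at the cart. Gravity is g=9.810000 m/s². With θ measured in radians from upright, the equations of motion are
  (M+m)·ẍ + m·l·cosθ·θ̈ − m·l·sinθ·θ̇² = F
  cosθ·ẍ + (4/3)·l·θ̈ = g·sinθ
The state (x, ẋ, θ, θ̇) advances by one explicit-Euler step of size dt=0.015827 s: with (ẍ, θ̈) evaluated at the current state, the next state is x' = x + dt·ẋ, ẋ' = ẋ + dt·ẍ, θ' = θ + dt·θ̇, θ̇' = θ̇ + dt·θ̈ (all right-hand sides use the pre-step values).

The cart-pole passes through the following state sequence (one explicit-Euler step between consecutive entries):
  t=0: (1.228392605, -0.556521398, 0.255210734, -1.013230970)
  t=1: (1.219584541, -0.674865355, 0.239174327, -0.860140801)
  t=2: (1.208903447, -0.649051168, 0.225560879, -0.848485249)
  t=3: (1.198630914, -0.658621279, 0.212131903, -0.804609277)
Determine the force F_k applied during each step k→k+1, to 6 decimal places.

F_0 = -13.130426 N
F_1 = 3.492859 N
F_2 = -0.612383 N

step 0→1:
  ẍ = (ẋ'−ẋ)/dt = (-0.674865355−-0.556521398)/0.015827 = -7.477346
  θ̈ = (θ̇'−θ̇)/dt = (-0.860140801−-1.013230970)/0.015827 = 9.672722
  sinθ=0.252449, cosθ=0.967610
  F = (M+m)·ẍ + m·l·cosθ·θ̈ − m·l·sinθ·θ̇² = -15.396237 + 2.330341 − 0.064530 = -13.130426
step 1→2:
  ẍ = (ẋ'−ẋ)/dt = (-0.649051168−-0.674865355)/0.015827 = 1.631022
  θ̈ = (θ̇'−θ̇)/dt = (-0.848485249−-0.860140801)/0.015827 = 0.736435
  sinθ=0.236901, cosθ=0.971534
  F = (M+m)·ẍ + m·l·cosθ·θ̈ − m·l·sinθ·θ̇² = 3.358358 + 0.178140 − 0.043639 = 3.492859
step 2→3:
  ẍ = (ẋ'−ẋ)/dt = (-0.658621279−-0.649051168)/0.015827 = -0.604670
  θ̈ = (θ̇'−θ̇)/dt = (-0.804609277−-0.848485249)/0.015827 = 2.772223
  sinθ=0.223653, cosθ=0.974669
  F = (M+m)·ẍ + m·l·cosθ·θ̈ − m·l·sinθ·θ̇² = -1.245046 + 0.672753 − 0.040090 = -0.612383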